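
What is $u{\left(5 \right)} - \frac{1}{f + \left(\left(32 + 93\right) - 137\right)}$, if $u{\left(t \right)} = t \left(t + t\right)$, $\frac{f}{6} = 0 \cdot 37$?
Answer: $\frac{601}{12} \approx 50.083$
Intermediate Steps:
$f = 0$ ($f = 6 \cdot 0 \cdot 37 = 6 \cdot 0 = 0$)
$u{\left(t \right)} = 2 t^{2}$ ($u{\left(t \right)} = t 2 t = 2 t^{2}$)
$u{\left(5 \right)} - \frac{1}{f + \left(\left(32 + 93\right) - 137\right)} = 2 \cdot 5^{2} - \frac{1}{0 + \left(\left(32 + 93\right) - 137\right)} = 2 \cdot 25 - \frac{1}{0 + \left(125 - 137\right)} = 50 - \frac{1}{0 - 12} = 50 - \frac{1}{-12} = 50 - - \frac{1}{12} = 50 + \frac{1}{12} = \frac{601}{12}$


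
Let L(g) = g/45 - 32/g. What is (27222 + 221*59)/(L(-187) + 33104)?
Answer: 338796315/278536631 ≈ 1.2163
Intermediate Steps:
L(g) = -32/g + g/45 (L(g) = g*(1/45) - 32/g = g/45 - 32/g = -32/g + g/45)
(27222 + 221*59)/(L(-187) + 33104) = (27222 + 221*59)/((-32/(-187) + (1/45)*(-187)) + 33104) = (27222 + 13039)/((-32*(-1/187) - 187/45) + 33104) = 40261/((32/187 - 187/45) + 33104) = 40261/(-33529/8415 + 33104) = 40261/(278536631/8415) = 40261*(8415/278536631) = 338796315/278536631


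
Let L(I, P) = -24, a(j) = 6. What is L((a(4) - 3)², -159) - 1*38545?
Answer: -38569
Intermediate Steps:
L((a(4) - 3)², -159) - 1*38545 = -24 - 1*38545 = -24 - 38545 = -38569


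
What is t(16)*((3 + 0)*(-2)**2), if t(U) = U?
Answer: 192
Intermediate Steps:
t(16)*((3 + 0)*(-2)**2) = 16*((3 + 0)*(-2)**2) = 16*(3*4) = 16*12 = 192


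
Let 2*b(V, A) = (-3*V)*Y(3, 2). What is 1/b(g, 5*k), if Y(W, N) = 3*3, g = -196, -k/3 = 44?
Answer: 1/2646 ≈ 0.00037793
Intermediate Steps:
k = -132 (k = -3*44 = -132)
Y(W, N) = 9
b(V, A) = -27*V/2 (b(V, A) = (-3*V*9)/2 = (-27*V)/2 = -27*V/2)
1/b(g, 5*k) = 1/(-27/2*(-196)) = 1/2646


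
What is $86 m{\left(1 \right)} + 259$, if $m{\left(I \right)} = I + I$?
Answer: $431$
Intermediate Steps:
$m{\left(I \right)} = 2 I$
$86 m{\left(1 \right)} + 259 = 86 \cdot 2 \cdot 1 + 259 = 86 \cdot 2 + 259 = 172 + 259 = 431$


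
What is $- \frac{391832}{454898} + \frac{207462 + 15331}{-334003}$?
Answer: $- \frac{116110576805}{75968648347} \approx -1.5284$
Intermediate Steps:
$- \frac{391832}{454898} + \frac{207462 + 15331}{-334003} = \left(-391832\right) \frac{1}{454898} + 222793 \left(- \frac{1}{334003}\right) = - \frac{195916}{227449} - \frac{222793}{334003} = - \frac{116110576805}{75968648347}$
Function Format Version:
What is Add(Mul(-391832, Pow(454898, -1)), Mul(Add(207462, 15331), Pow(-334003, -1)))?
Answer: Rational(-116110576805, 75968648347) ≈ -1.5284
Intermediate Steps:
Add(Mul(-391832, Pow(454898, -1)), Mul(Add(207462, 15331), Pow(-334003, -1))) = Add(Mul(-391832, Rational(1, 454898)), Mul(222793, Rational(-1, 334003))) = Add(Rational(-195916, 227449), Rational(-222793, 334003)) = Rational(-116110576805, 75968648347)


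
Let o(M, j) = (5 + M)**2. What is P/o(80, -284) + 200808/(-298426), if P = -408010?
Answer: -12321163006/215612785 ≈ -57.145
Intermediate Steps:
P/o(80, -284) + 200808/(-298426) = -408010/(5 + 80)**2 + 200808/(-298426) = -408010/(85**2) + 200808*(-1/298426) = -408010/7225 - 100404/149213 = -408010*1/7225 - 100404/149213 = -81602/1445 - 100404/149213 = -12321163006/215612785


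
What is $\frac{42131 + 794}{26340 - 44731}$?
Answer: $- \frac{42925}{18391} \approx -2.334$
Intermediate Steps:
$\frac{42131 + 794}{26340 - 44731} = \frac{42925}{-18391} = 42925 \left(- \frac{1}{18391}\right) = - \frac{42925}{18391}$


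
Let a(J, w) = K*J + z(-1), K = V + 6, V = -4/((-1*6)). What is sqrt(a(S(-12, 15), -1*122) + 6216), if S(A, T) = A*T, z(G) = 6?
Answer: 9*sqrt(62) ≈ 70.866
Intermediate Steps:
V = 2/3 (V = -4/(-6) = -4*(-1/6) = 2/3 ≈ 0.66667)
K = 20/3 (K = 2/3 + 6 = 20/3 ≈ 6.6667)
a(J, w) = 6 + 20*J/3 (a(J, w) = 20*J/3 + 6 = 6 + 20*J/3)
sqrt(a(S(-12, 15), -1*122) + 6216) = sqrt((6 + 20*(-12*15)/3) + 6216) = sqrt((6 + (20/3)*(-180)) + 6216) = sqrt((6 - 1200) + 6216) = sqrt(-1194 + 6216) = sqrt(5022) = 9*sqrt(62)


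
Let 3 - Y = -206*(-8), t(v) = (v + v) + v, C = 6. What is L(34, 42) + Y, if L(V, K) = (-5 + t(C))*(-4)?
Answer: -1697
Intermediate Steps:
t(v) = 3*v (t(v) = 2*v + v = 3*v)
L(V, K) = -52 (L(V, K) = (-5 + 3*6)*(-4) = (-5 + 18)*(-4) = 13*(-4) = -52)
Y = -1645 (Y = 3 - (-206)*(-8) = 3 - 1*1648 = 3 - 1648 = -1645)
L(34, 42) + Y = -52 - 1645 = -1697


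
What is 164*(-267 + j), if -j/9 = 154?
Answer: -271092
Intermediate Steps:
j = -1386 (j = -9*154 = -1386)
164*(-267 + j) = 164*(-267 - 1386) = 164*(-1653) = -271092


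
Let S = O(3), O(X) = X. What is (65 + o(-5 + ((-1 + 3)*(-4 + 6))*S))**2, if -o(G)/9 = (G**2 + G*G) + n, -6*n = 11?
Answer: 2563201/4 ≈ 6.4080e+5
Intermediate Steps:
n = -11/6 (n = -1/6*11 = -11/6 ≈ -1.8333)
S = 3
o(G) = 33/2 - 18*G**2 (o(G) = -9*((G**2 + G*G) - 11/6) = -9*((G**2 + G**2) - 11/6) = -9*(2*G**2 - 11/6) = -9*(-11/6 + 2*G**2) = 33/2 - 18*G**2)
(65 + o(-5 + ((-1 + 3)*(-4 + 6))*S))**2 = (65 + (33/2 - 18*(-5 + ((-1 + 3)*(-4 + 6))*3)**2))**2 = (65 + (33/2 - 18*(-5 + (2*2)*3)**2))**2 = (65 + (33/2 - 18*(-5 + 4*3)**2))**2 = (65 + (33/2 - 18*(-5 + 12)**2))**2 = (65 + (33/2 - 18*7**2))**2 = (65 + (33/2 - 18*49))**2 = (65 + (33/2 - 882))**2 = (65 - 1731/2)**2 = (-1601/2)**2 = 2563201/4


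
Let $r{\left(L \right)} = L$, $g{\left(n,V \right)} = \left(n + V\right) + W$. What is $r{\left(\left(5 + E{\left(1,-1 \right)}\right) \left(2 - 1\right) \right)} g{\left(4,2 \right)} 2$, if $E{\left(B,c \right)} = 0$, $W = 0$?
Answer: $60$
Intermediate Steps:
$g{\left(n,V \right)} = V + n$ ($g{\left(n,V \right)} = \left(n + V\right) + 0 = \left(V + n\right) + 0 = V + n$)
$r{\left(\left(5 + E{\left(1,-1 \right)}\right) \left(2 - 1\right) \right)} g{\left(4,2 \right)} 2 = \left(5 + 0\right) \left(2 - 1\right) \left(2 + 4\right) 2 = 5 \cdot 1 \cdot 6 \cdot 2 = 5 \cdot 6 \cdot 2 = 30 \cdot 2 = 60$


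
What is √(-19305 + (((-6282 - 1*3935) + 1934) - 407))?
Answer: I*√27995 ≈ 167.32*I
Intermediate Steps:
√(-19305 + (((-6282 - 1*3935) + 1934) - 407)) = √(-19305 + (((-6282 - 3935) + 1934) - 407)) = √(-19305 + ((-10217 + 1934) - 407)) = √(-19305 + (-8283 - 407)) = √(-19305 - 8690) = √(-27995) = I*√27995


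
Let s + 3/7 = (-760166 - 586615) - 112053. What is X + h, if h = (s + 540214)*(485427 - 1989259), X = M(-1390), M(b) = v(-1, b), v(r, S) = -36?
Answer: 9670155574124/7 ≈ 1.3815e+12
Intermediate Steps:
M(b) = -36
X = -36
s = -10211841/7 (s = -3/7 + ((-760166 - 586615) - 112053) = -3/7 + (-1346781 - 112053) = -3/7 - 1458834 = -10211841/7 ≈ -1.4588e+6)
h = 9670155574376/7 (h = (-10211841/7 + 540214)*(485427 - 1989259) = -6430343/7*(-1503832) = 9670155574376/7 ≈ 1.3815e+12)
X + h = -36 + 9670155574376/7 = 9670155574124/7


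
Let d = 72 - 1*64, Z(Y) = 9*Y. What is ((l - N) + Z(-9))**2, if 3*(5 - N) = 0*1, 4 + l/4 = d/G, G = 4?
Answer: 8836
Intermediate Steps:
d = 8 (d = 72 - 64 = 8)
l = -8 (l = -16 + 4*(8/4) = -16 + 4*(8*(1/4)) = -16 + 4*2 = -16 + 8 = -8)
N = 5 (N = 5 - 0 = 5 - 1/3*0 = 5 + 0 = 5)
((l - N) + Z(-9))**2 = ((-8 - 1*5) + 9*(-9))**2 = ((-8 - 5) - 81)**2 = (-13 - 81)**2 = (-94)**2 = 8836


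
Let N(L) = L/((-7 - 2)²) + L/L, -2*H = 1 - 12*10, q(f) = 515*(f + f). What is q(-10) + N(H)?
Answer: -1668319/162 ≈ -10298.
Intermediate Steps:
q(f) = 1030*f (q(f) = 515*(2*f) = 1030*f)
H = 119/2 (H = -(1 - 12*10)/2 = -(1 - 120)/2 = -½*(-119) = 119/2 ≈ 59.500)
N(L) = 1 + L/81 (N(L) = L/((-9)²) + 1 = L/81 + 1 = 1 + L/81)
q(-10) + N(H) = 1030*(-10) + (1 + (1/81)*(119/2)) = -10300 + (1 + 119/162) = -10300 + 281/162 = -1668319/162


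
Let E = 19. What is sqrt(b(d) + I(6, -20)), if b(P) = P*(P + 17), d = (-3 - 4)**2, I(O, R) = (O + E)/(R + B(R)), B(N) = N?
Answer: sqrt(51734)/4 ≈ 56.863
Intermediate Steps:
I(O, R) = (19 + O)/(2*R) (I(O, R) = (O + 19)/(R + R) = (19 + O)/((2*R)) = (19 + O)*(1/(2*R)) = (19 + O)/(2*R))
d = 49 (d = (-7)**2 = 49)
b(P) = P*(17 + P)
sqrt(b(d) + I(6, -20)) = sqrt(49*(17 + 49) + (1/2)*(19 + 6)/(-20)) = sqrt(49*66 + (1/2)*(-1/20)*25) = sqrt(3234 - 5/8) = sqrt(25867/8) = sqrt(51734)/4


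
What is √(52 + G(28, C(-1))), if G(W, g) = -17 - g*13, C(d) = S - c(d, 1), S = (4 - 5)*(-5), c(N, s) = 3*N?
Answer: I*√69 ≈ 8.3066*I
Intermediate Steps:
S = 5 (S = -1*(-5) = 5)
C(d) = 5 - 3*d
G(W, g) = -17 - 13*g
√(52 + G(28, C(-1))) = √(52 + (-17 - 13*(5 - 3*(-1)))) = √(52 + (-17 - 13*(5 + 3))) = √(52 + (-17 - 13*8)) = √(52 + (-17 - 104)) = √(52 - 121) = √(-69) = I*√69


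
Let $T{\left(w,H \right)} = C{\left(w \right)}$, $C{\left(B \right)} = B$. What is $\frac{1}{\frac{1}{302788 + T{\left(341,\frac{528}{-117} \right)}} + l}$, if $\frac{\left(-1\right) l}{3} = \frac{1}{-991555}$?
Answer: $\frac{300569075595}{1900942} \approx 1.5812 \cdot 10^{5}$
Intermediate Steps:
$T{\left(w,H \right)} = w$
$l = \frac{3}{991555}$ ($l = - \frac{3}{-991555} = \left(-3\right) \left(- \frac{1}{991555}\right) = \frac{3}{991555} \approx 3.0256 \cdot 10^{-6}$)
$\frac{1}{\frac{1}{302788 + T{\left(341,\frac{528}{-117} \right)}} + l} = \frac{1}{\frac{1}{302788 + 341} + \frac{3}{991555}} = \frac{1}{\frac{1}{303129} + \frac{3}{991555}} = \frac{1}{\frac{1900942}{300569075595}} = \frac{300569075595}{1900942}$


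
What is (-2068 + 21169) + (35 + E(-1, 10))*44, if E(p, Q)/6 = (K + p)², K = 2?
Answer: 20905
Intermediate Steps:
E(p, Q) = 6*(2 + p)²
(-2068 + 21169) + (35 + E(-1, 10))*44 = (-2068 + 21169) + (35 + 6*(2 - 1)²)*44 = 19101 + (35 + 6*1²)*44 = 19101 + (35 + 6*1)*44 = 19101 + (35 + 6)*44 = 19101 + 41*44 = 19101 + 1804 = 20905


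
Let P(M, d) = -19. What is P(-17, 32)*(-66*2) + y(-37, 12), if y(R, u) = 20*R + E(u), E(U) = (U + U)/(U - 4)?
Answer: 1771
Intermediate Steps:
E(U) = 2*U/(-4 + U) (E(U) = (2*U)/(-4 + U) = 2*U/(-4 + U))
y(R, u) = 20*R + 2*u/(-4 + u)
P(-17, 32)*(-66*2) + y(-37, 12) = -(-1254)*2 + 2*(12 + 10*(-37)*(-4 + 12))/(-4 + 12) = -19*(-132) + 2*(12 + 10*(-37)*8)/8 = 2508 + 2*(⅛)*(12 - 2960) = 2508 + 2*(⅛)*(-2948) = 2508 - 737 = 1771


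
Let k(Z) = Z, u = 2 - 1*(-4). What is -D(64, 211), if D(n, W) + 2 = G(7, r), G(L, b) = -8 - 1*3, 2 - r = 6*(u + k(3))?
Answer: 13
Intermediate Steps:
u = 6 (u = 2 + 4 = 6)
r = -52 (r = 2 - 6*(6 + 3) = 2 - 6*9 = 2 - 1*54 = 2 - 54 = -52)
G(L, b) = -11 (G(L, b) = -8 - 3 = -11)
D(n, W) = -13 (D(n, W) = -2 - 11 = -13)
-D(64, 211) = -1*(-13) = 13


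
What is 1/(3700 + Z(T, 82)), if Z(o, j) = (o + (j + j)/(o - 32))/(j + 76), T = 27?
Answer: 790/2922971 ≈ 0.00027027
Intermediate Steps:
Z(o, j) = (o + 2*j/(-32 + o))/(76 + j) (Z(o, j) = (o + (2*j)/(-32 + o))/(76 + j) = (o + 2*j/(-32 + o))/(76 + j))
1/(3700 + Z(T, 82)) = 1/(3700 + (27² - 32*27 + 2*82)/(-2432 - 32*82 + 76*27 + 82*27)) = 1/(3700 + (729 - 864 + 164)/(-2432 - 2624 + 2052 + 2214)) = 1/(3700 + 29/(-790)) = 1/(3700 - 1/790*29) = 1/(3700 - 29/790) = 1/(2922971/790) = 790/2922971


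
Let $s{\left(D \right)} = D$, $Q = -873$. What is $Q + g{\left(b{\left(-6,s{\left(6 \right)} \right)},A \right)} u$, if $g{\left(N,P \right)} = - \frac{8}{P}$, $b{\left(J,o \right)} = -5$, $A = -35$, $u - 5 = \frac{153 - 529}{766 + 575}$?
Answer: $- \frac{40923623}{46935} \approx -871.92$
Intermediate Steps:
$u = \frac{6329}{1341}$ ($u = 5 + \frac{153 - 529}{766 + 575} = 5 - \frac{376}{1341} = \frac{6329}{1341} \approx 4.7196$)
$Q + g{\left(b{\left(-6,s{\left(6 \right)} \right)},A \right)} u = -873 + - \frac{8}{-35} \cdot \frac{6329}{1341} = -873 + \left(-8\right) \left(- \frac{1}{35}\right) \frac{6329}{1341} = -873 + \frac{8}{35} \cdot \frac{6329}{1341} = -873 + \frac{50632}{46935} = - \frac{40923623}{46935}$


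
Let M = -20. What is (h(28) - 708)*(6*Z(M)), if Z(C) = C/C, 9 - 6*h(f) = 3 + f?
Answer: -4270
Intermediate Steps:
h(f) = 1 - f/6 (h(f) = 3/2 - (3 + f)/6 = 3/2 + (-½ - f/6) = 1 - f/6)
Z(C) = 1
(h(28) - 708)*(6*Z(M)) = ((1 - ⅙*28) - 708)*(6*1) = ((1 - 14/3) - 708)*6 = (-11/3 - 708)*6 = -2135/3*6 = -4270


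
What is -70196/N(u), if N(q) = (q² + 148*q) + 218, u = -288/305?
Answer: -3264991450/3681037 ≈ -886.98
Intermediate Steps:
u = -288/305 (u = -288*1/305 = -288/305 ≈ -0.94426)
N(q) = 218 + q² + 148*q
-70196/N(u) = -70196/(218 + (-288/305)² + 148*(-288/305)) = -70196/(218 + 82944/93025 - 42624/305) = -70196/7362074/93025 = -70196*93025/7362074 = -3264991450/3681037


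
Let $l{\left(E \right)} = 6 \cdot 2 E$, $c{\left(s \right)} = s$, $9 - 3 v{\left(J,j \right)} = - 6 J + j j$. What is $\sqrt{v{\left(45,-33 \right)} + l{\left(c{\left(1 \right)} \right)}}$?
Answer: $i \sqrt{258} \approx 16.062 i$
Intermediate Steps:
$v{\left(J,j \right)} = 3 + 2 J - \frac{j^{2}}{3}$ ($v{\left(J,j \right)} = 3 - \frac{- 6 J + j j}{3} = 3 - \frac{- 6 J + j^{2}}{3} = 3 - \frac{j^{2} - 6 J}{3} = 3 + \left(2 J - \frac{j^{2}}{3}\right) = 3 + 2 J - \frac{j^{2}}{3}$)
$l{\left(E \right)} = 12 E$
$\sqrt{v{\left(45,-33 \right)} + l{\left(c{\left(1 \right)} \right)}} = \sqrt{\left(3 + 2 \cdot 45 - \frac{\left(-33\right)^{2}}{3}\right) + 12 \cdot 1} = \sqrt{\left(3 + 90 - 363\right) + 12} = \sqrt{-270 + 12} = \sqrt{-258} = i \sqrt{258}$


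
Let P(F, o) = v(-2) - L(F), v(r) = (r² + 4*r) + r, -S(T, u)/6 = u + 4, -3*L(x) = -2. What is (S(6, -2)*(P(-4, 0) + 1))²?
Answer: 4624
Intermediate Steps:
L(x) = ⅔ (L(x) = -⅓*(-2) = ⅔)
S(T, u) = -24 - 6*u (S(T, u) = -6*(u + 4) = -6*(4 + u) = -24 - 6*u)
v(r) = r² + 5*r
P(F, o) = -20/3 (P(F, o) = -2*(5 - 2) - 1*⅔ = -2*3 - ⅔ = -6 - ⅔ = -20/3)
(S(6, -2)*(P(-4, 0) + 1))² = ((-24 - 6*(-2))*(-20/3 + 1))² = ((-24 + 12)*(-17/3))² = (-12*(-17/3))² = 68² = 4624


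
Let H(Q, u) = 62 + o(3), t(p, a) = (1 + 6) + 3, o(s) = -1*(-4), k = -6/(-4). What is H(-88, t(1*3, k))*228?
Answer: 15048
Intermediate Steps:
k = 3/2 (k = -6*(-1/4) = 3/2 ≈ 1.5000)
o(s) = 4
t(p, a) = 10 (t(p, a) = 7 + 3 = 10)
H(Q, u) = 66 (H(Q, u) = 62 + 4 = 66)
H(-88, t(1*3, k))*228 = 66*228 = 15048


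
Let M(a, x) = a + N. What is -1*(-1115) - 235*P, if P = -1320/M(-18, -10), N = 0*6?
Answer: -48355/3 ≈ -16118.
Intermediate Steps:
N = 0
M(a, x) = a (M(a, x) = a + 0 = a)
P = 220/3 (P = -1320/(-18) = -1320*(-1/18) = 220/3 ≈ 73.333)
-1*(-1115) - 235*P = -1*(-1115) - 235*220/3 = 1115 - 51700/3 = -48355/3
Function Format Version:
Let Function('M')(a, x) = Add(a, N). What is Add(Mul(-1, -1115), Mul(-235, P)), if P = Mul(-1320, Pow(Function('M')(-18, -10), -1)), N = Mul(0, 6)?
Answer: Rational(-48355, 3) ≈ -16118.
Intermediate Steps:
N = 0
Function('M')(a, x) = a (Function('M')(a, x) = Add(a, 0) = a)
P = Rational(220, 3) (P = Mul(-1320, Pow(-18, -1)) = Mul(-1320, Rational(-1, 18)) = Rational(220, 3) ≈ 73.333)
Add(Mul(-1, -1115), Mul(-235, P)) = Add(Mul(-1, -1115), Mul(-235, Rational(220, 3))) = Add(1115, Rational(-51700, 3)) = Rational(-48355, 3)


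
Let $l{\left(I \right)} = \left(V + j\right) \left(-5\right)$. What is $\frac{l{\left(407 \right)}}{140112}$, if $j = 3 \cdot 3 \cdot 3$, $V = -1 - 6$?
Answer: $- \frac{25}{35028} \approx -0.00071371$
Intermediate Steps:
$V = -7$
$j = 27$ ($j = 9 \cdot 3 = 27$)
$l{\left(I \right)} = -100$ ($l{\left(I \right)} = \left(-7 + 27\right) \left(-5\right) = 20 \left(-5\right) = -100$)
$\frac{l{\left(407 \right)}}{140112} = - \frac{100}{140112} = \left(-100\right) \frac{1}{140112} = - \frac{25}{35028}$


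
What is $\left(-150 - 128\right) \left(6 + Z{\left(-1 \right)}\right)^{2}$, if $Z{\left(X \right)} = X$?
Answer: $-6950$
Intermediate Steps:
$\left(-150 - 128\right) \left(6 + Z{\left(-1 \right)}\right)^{2} = \left(-150 - 128\right) \left(6 - 1\right)^{2} = - 278 \cdot 5^{2} = \left(-278\right) 25 = -6950$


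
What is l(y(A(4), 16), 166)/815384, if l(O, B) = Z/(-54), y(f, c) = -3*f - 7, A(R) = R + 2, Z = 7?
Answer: -7/44030736 ≈ -1.5898e-7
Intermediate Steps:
A(R) = 2 + R
y(f, c) = -7 - 3*f
l(O, B) = -7/54 (l(O, B) = 7/(-54) = -1/54*7 = -7/54)
l(y(A(4), 16), 166)/815384 = -7/54/815384 = -7/54*1/815384 = -7/44030736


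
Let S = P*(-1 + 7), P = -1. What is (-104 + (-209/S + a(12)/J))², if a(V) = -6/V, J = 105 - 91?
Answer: 33790969/7056 ≈ 4789.0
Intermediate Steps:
J = 14
S = -6 (S = -(-1 + 7) = -1*6 = -6)
(-104 + (-209/S + a(12)/J))² = (-104 + (-209/(-6) - 6/12/14))² = (-104 + (-209*(-⅙) - 6*1/12*(1/14)))² = (-104 + (209/6 - ½*1/14))² = (-104 + (209/6 - 1/28))² = (-104 + 2923/84)² = (-5813/84)² = 33790969/7056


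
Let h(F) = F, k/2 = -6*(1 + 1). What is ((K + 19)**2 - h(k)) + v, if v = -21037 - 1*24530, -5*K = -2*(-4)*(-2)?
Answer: -1126254/25 ≈ -45050.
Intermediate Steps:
k = -24 (k = 2*(-6*(1 + 1)) = 2*(-6*2) = 2*(-12) = -24)
K = 16/5 (K = -(-2*(-4))*(-2)/5 = -8*(-2)/5 = -1/5*(-16) = 16/5 ≈ 3.2000)
v = -45567 (v = -21037 - 24530 = -45567)
((K + 19)**2 - h(k)) + v = ((16/5 + 19)**2 - 1*(-24)) - 45567 = ((111/5)**2 + 24) - 45567 = (12321/25 + 24) - 45567 = 12921/25 - 45567 = -1126254/25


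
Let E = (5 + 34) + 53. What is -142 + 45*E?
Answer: 3998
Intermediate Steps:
E = 92 (E = 39 + 53 = 92)
-142 + 45*E = -142 + 45*92 = -142 + 4140 = 3998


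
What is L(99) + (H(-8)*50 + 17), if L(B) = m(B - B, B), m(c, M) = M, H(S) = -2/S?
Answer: 257/2 ≈ 128.50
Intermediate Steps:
L(B) = B
L(99) + (H(-8)*50 + 17) = 99 + (-2/(-8)*50 + 17) = 99 + (-2*(-1/8)*50 + 17) = 99 + ((1/4)*50 + 17) = 99 + (25/2 + 17) = 99 + 59/2 = 257/2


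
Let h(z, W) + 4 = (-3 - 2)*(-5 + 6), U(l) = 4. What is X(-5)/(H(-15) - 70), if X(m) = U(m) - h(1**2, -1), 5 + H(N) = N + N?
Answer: -13/105 ≈ -0.12381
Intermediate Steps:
H(N) = -5 + 2*N (H(N) = -5 + (N + N) = -5 + 2*N)
h(z, W) = -9 (h(z, W) = -4 + (-3 - 2)*(-5 + 6) = -4 - 5*1 = -4 - 5 = -9)
X(m) = 13 (X(m) = 4 - 1*(-9) = 4 + 9 = 13)
X(-5)/(H(-15) - 70) = 13/((-5 + 2*(-15)) - 70) = 13/((-5 - 30) - 70) = 13/(-35 - 70) = 13/(-105) = -1/105*13 = -13/105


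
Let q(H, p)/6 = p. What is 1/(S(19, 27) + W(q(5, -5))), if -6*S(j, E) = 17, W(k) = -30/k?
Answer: -6/11 ≈ -0.54545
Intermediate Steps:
q(H, p) = 6*p
S(j, E) = -17/6 (S(j, E) = -1/6*17 = -17/6)
1/(S(19, 27) + W(q(5, -5))) = 1/(-17/6 - 30/(6*(-5))) = 1/(-17/6 - 30/(-30)) = 1/(-17/6 - 30*(-1/30)) = 1/(-17/6 + 1) = 1/(-11/6) = -6/11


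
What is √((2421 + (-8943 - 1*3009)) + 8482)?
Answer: I*√1049 ≈ 32.388*I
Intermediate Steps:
√((2421 + (-8943 - 1*3009)) + 8482) = √((2421 + (-8943 - 3009)) + 8482) = √((2421 - 11952) + 8482) = √(-9531 + 8482) = √(-1049) = I*√1049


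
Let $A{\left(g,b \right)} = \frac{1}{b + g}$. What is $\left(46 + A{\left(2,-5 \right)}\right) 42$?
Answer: $1918$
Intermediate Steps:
$\left(46 + A{\left(2,-5 \right)}\right) 42 = \left(46 + \frac{1}{-5 + 2}\right) 42 = \left(46 + \frac{1}{-3}\right) 42 = \left(46 - \frac{1}{3}\right) 42 = \frac{137}{3} \cdot 42 = 1918$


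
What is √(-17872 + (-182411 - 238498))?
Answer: I*√438781 ≈ 662.41*I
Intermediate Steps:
√(-17872 + (-182411 - 238498)) = √(-17872 - 420909) = √(-438781) = I*√438781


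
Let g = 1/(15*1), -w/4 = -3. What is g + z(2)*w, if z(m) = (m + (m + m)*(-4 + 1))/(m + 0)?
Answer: -899/15 ≈ -59.933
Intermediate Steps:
z(m) = -5 (z(m) = (m + (2*m)*(-3))/m = (m - 6*m)/m = (-5*m)/m = -5)
w = 12 (w = -4*(-3) = 12)
g = 1/15 ≈ 0.066667
g + z(2)*w = 1/15 - 5*12 = 1/15 - 60 = -899/15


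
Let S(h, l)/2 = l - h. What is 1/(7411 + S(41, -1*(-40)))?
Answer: 1/7409 ≈ 0.00013497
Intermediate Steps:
S(h, l) = -2*h + 2*l (S(h, l) = 2*(l - h) = -2*h + 2*l)
1/(7411 + S(41, -1*(-40))) = 1/(7411 + (-2*41 + 2*(-1*(-40)))) = 1/(7411 + (-82 + 2*40)) = 1/(7411 + (-82 + 80)) = 1/(7411 - 2) = 1/7409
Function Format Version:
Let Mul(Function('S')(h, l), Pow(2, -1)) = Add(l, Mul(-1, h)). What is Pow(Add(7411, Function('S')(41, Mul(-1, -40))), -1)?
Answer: Rational(1, 7409) ≈ 0.00013497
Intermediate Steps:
Function('S')(h, l) = Add(Mul(-2, h), Mul(2, l)) (Function('S')(h, l) = Mul(2, Add(l, Mul(-1, h))) = Add(Mul(-2, h), Mul(2, l)))
Pow(Add(7411, Function('S')(41, Mul(-1, -40))), -1) = Pow(Add(7411, Add(Mul(-2, 41), Mul(2, Mul(-1, -40)))), -1) = Pow(Add(7411, Add(-82, Mul(2, 40))), -1) = Pow(Add(7411, Add(-82, 80)), -1) = Pow(Add(7411, -2), -1) = Pow(7409, -1) = Rational(1, 7409)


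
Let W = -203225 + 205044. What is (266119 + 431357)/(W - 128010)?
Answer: -3156/571 ≈ -5.5271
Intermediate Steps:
W = 1819
(266119 + 431357)/(W - 128010) = (266119 + 431357)/(1819 - 128010) = 697476/(-126191) = 697476*(-1/126191) = -3156/571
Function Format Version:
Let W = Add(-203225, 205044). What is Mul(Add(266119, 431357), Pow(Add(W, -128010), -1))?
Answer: Rational(-3156, 571) ≈ -5.5271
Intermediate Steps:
W = 1819
Mul(Add(266119, 431357), Pow(Add(W, -128010), -1)) = Mul(Add(266119, 431357), Pow(Add(1819, -128010), -1)) = Mul(697476, Pow(-126191, -1)) = Mul(697476, Rational(-1, 126191)) = Rational(-3156, 571)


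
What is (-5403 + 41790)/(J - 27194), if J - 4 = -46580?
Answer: -12129/24590 ≈ -0.49325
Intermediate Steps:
J = -46576 (J = 4 - 46580 = -46576)
(-5403 + 41790)/(J - 27194) = (-5403 + 41790)/(-46576 - 27194) = 36387/(-73770) = 36387*(-1/73770) = -12129/24590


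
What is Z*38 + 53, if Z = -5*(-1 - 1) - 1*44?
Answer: -1239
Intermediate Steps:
Z = -34 (Z = -5*(-2) - 44 = 10 - 44 = -34)
Z*38 + 53 = -34*38 + 53 = -1292 + 53 = -1239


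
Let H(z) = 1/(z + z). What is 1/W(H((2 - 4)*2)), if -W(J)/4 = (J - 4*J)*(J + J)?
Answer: 8/3 ≈ 2.6667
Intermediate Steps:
H(z) = 1/(2*z)
W(J) = 24*J² (W(J) = -4*(J - 4*J)*(J + J) = -4*(-3*J)*2*J = -(-24)*J² = 24*J²)
1/W(H((2 - 4)*2)) = 1/(24*(1/(2*(((2 - 4)*2))))²) = 1/(24*(1/(2*((-2*2))))²) = 1/(24*((½)/(-4))²) = 1/(24*((½)*(-¼))²) = 1/(24*(-⅛)²) = 1/(24*(1/64)) = 1/(3/8) = 8/3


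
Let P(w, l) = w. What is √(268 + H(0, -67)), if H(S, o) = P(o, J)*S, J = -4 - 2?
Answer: 2*√67 ≈ 16.371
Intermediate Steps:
J = -6
H(S, o) = S*o (H(S, o) = o*S = S*o)
√(268 + H(0, -67)) = √(268 + 0*(-67)) = √(268 + 0) = √268 = 2*√67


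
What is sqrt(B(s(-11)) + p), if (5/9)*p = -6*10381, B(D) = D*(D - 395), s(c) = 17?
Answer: 168*I*sqrt(105)/5 ≈ 344.3*I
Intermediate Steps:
B(D) = D*(-395 + D)
p = -560574/5 (p = 9*(-6*10381)/5 = (9/5)*(-62286) = -560574/5 ≈ -1.1211e+5)
sqrt(B(s(-11)) + p) = sqrt(17*(-395 + 17) - 560574/5) = sqrt(17*(-378) - 560574/5) = sqrt(-6426 - 560574/5) = sqrt(-592704/5) = 168*I*sqrt(105)/5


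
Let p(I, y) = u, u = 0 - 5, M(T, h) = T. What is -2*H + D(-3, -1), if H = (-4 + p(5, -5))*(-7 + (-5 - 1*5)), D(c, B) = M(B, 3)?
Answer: -307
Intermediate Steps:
u = -5
p(I, y) = -5
D(c, B) = B
H = 153 (H = (-4 - 5)*(-7 + (-5 - 1*5)) = -9*(-7 + (-5 - 5)) = -9*(-7 - 10) = -9*(-17) = 153)
-2*H + D(-3, -1) = -2*153 - 1 = -306 - 1 = -307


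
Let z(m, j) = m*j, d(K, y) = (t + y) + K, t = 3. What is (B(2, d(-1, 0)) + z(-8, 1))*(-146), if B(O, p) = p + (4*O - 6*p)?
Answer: 1460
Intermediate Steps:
d(K, y) = 3 + K + y (d(K, y) = (3 + y) + K = 3 + K + y)
z(m, j) = j*m
B(O, p) = -5*p + 4*O (B(O, p) = p + (-6*p + 4*O) = -5*p + 4*O)
(B(2, d(-1, 0)) + z(-8, 1))*(-146) = ((-5*(3 - 1 + 0) + 4*2) + 1*(-8))*(-146) = ((-5*2 + 8) - 8)*(-146) = ((-10 + 8) - 8)*(-146) = (-2 - 8)*(-146) = -10*(-146) = 1460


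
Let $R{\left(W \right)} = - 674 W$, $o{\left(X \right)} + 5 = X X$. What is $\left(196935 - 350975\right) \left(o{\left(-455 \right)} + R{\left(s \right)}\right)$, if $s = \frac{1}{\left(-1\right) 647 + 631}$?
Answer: $-31895849735$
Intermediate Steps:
$o{\left(X \right)} = -5 + X^{2}$ ($o{\left(X \right)} = -5 + X X = -5 + X^{2}$)
$s = - \frac{1}{16}$ ($s = \frac{1}{-647 + 631} = \frac{1}{-16} = - \frac{1}{16} \approx -0.0625$)
$\left(196935 - 350975\right) \left(o{\left(-455 \right)} + R{\left(s \right)}\right) = \left(196935 - 350975\right) \left(\left(-5 + \left(-455\right)^{2}\right) - - \frac{337}{8}\right) = - 154040 \left(\left(-5 + 207025\right) + \frac{337}{8}\right) = - 154040 \left(207020 + \frac{337}{8}\right) = \left(-154040\right) \frac{1656497}{8} = -31895849735$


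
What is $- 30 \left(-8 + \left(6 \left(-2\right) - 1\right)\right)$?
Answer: $630$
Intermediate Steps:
$- 30 \left(-8 + \left(6 \left(-2\right) - 1\right)\right) = - 30 \left(-8 - 13\right) = \left(-30\right) \left(-21\right) = 630$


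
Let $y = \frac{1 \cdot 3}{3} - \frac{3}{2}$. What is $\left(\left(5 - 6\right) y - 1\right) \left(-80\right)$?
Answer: $40$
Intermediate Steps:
$y = - \frac{1}{2}$ ($y = 3 \cdot \frac{1}{3} - \frac{3}{2} = 1 - \frac{3}{2} = - \frac{1}{2} \approx -0.5$)
$\left(\left(5 - 6\right) y - 1\right) \left(-80\right) = \left(\left(5 - 6\right) \left(- \frac{1}{2}\right) - 1\right) \left(-80\right) = \left(\left(-1\right) \left(- \frac{1}{2}\right) - 1\right) \left(-80\right) = \left(\frac{1}{2} - 1\right) \left(-80\right) = \left(- \frac{1}{2}\right) \left(-80\right) = 40$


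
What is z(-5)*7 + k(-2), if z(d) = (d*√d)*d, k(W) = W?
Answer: -2 + 175*I*√5 ≈ -2.0 + 391.31*I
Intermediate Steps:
z(d) = d^(5/2) (z(d) = d^(3/2)*d = d^(5/2))
z(-5)*7 + k(-2) = (-5)^(5/2)*7 - 2 = (25*I*√5)*7 - 2 = 175*I*√5 - 2 = -2 + 175*I*√5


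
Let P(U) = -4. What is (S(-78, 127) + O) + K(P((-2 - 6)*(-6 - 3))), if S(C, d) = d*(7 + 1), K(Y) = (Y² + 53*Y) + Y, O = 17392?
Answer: 18208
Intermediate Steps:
K(Y) = Y² + 54*Y
S(C, d) = 8*d (S(C, d) = d*8 = 8*d)
(S(-78, 127) + O) + K(P((-2 - 6)*(-6 - 3))) = (8*127 + 17392) - 4*(54 - 4) = (1016 + 17392) - 4*50 = 18408 - 200 = 18208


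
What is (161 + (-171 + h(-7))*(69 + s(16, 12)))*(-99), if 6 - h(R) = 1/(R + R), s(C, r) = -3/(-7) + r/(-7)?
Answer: 53395056/49 ≈ 1.0897e+6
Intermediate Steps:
s(C, r) = 3/7 - r/7 (s(C, r) = -3*(-⅐) + r*(-⅐) = 3/7 - r/7)
h(R) = 6 - 1/(2*R) (h(R) = 6 - 1/(R + R) = 6 - 1/(2*R))
(161 + (-171 + h(-7))*(69 + s(16, 12)))*(-99) = (161 + (-171 + (6 - ½/(-7)))*(69 + (3/7 - ⅐*12)))*(-99) = (161 + (-171 + (6 - ½*(-⅐)))*(69 + (3/7 - 12/7)))*(-99) = (161 + (-171 + (6 + 1/14))*(69 - 9/7))*(-99) = (161 + (-171 + 85/14)*(474/7))*(-99) = (161 - 2309/14*474/7)*(-99) = (161 - 547233/49)*(-99) = -539344/49*(-99) = 53395056/49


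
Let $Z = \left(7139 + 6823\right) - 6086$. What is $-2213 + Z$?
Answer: $5663$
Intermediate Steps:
$Z = 7876$ ($Z = 13962 - 6086 = 7876$)
$-2213 + Z = -2213 + 7876 = 5663$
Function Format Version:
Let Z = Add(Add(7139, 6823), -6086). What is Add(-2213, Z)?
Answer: 5663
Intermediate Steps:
Z = 7876 (Z = Add(13962, -6086) = 7876)
Add(-2213, Z) = Add(-2213, 7876) = 5663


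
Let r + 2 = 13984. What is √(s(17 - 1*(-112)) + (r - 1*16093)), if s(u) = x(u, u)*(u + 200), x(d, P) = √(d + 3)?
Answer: √(-2111 + 658*√33) ≈ 40.852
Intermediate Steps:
r = 13982 (r = -2 + 13984 = 13982)
x(d, P) = √(3 + d)
s(u) = √(3 + u)*(200 + u) (s(u) = √(3 + u)*(u + 200) = √(3 + u)*(200 + u))
√(s(17 - 1*(-112)) + (r - 1*16093)) = √(√(3 + (17 - 1*(-112)))*(200 + (17 - 1*(-112))) + (13982 - 1*16093)) = √(√(3 + (17 + 112))*(200 + (17 + 112)) + (13982 - 16093)) = √(√(3 + 129)*(200 + 129) - 2111) = √(√132*329 - 2111) = √((2*√33)*329 - 2111) = √(658*√33 - 2111) = √(-2111 + 658*√33)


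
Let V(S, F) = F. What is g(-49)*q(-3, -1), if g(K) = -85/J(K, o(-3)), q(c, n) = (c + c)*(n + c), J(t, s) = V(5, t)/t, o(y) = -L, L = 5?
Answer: -2040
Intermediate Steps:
o(y) = -5 (o(y) = -1*5 = -5)
J(t, s) = 1 (J(t, s) = t/t = 1)
q(c, n) = 2*c*(c + n) (q(c, n) = (2*c)*(c + n) = 2*c*(c + n))
g(K) = -85 (g(K) = -85/1 = -85*1 = -85)
g(-49)*q(-3, -1) = -170*(-3)*(-3 - 1) = -170*(-3)*(-4) = -85*24 = -2040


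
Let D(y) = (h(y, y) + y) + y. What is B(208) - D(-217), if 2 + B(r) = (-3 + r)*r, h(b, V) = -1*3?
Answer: 43075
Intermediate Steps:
h(b, V) = -3
D(y) = -3 + 2*y (D(y) = (-3 + y) + y = -3 + 2*y)
B(r) = -2 + r*(-3 + r) (B(r) = -2 + (-3 + r)*r = -2 + r*(-3 + r))
B(208) - D(-217) = (-2 + 208² - 3*208) - (-3 + 2*(-217)) = (-2 + 43264 - 624) - (-3 - 434) = 42638 - 1*(-437) = 42638 + 437 = 43075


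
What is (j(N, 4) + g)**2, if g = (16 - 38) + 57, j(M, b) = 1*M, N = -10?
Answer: 625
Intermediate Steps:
j(M, b) = M
g = 35 (g = -22 + 57 = 35)
(j(N, 4) + g)**2 = (-10 + 35)**2 = 25**2 = 625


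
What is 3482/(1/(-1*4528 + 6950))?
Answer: 8433404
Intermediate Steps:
3482/(1/(-1*4528 + 6950)) = 3482/(1/(-4528 + 6950)) = 3482/(1/2422) = 3482*2422 = 8433404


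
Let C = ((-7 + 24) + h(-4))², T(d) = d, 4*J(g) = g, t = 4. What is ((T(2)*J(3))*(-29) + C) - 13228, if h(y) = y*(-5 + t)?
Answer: -25661/2 ≈ -12831.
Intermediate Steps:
h(y) = -y (h(y) = y*(-5 + 4) = y*(-1) = -y)
J(g) = g/4
C = 441 (C = ((-7 + 24) - 1*(-4))² = (17 + 4)² = 21² = 441)
((T(2)*J(3))*(-29) + C) - 13228 = ((2*((¼)*3))*(-29) + 441) - 13228 = ((2*(¾))*(-29) + 441) - 13228 = ((3/2)*(-29) + 441) - 13228 = (-87/2 + 441) - 13228 = 795/2 - 13228 = -25661/2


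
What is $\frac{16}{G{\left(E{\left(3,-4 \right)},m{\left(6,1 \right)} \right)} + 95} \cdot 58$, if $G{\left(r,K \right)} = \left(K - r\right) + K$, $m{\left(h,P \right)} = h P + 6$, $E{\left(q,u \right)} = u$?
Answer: $\frac{928}{123} \approx 7.5447$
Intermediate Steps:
$m{\left(h,P \right)} = 6 + P h$ ($m{\left(h,P \right)} = P h + 6 = 6 + P h$)
$G{\left(r,K \right)} = - r + 2 K$
$\frac{16}{G{\left(E{\left(3,-4 \right)},m{\left(6,1 \right)} \right)} + 95} \cdot 58 = \frac{16}{\left(\left(-1\right) \left(-4\right) + 2 \left(6 + 1 \cdot 6\right)\right) + 95} \cdot 58 = \frac{16}{\left(4 + 2 \left(6 + 6\right)\right) + 95} \cdot 58 = \frac{16}{\left(4 + 2 \cdot 12\right) + 95} \cdot 58 = \frac{16}{\left(4 + 24\right) + 95} \cdot 58 = \frac{16}{28 + 95} \cdot 58 = \frac{16}{123} \cdot 58 = \frac{928}{123}$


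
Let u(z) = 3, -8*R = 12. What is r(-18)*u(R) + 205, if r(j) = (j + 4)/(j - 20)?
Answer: 3916/19 ≈ 206.11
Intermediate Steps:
R = -3/2 (R = -⅛*12 = -3/2 ≈ -1.5000)
r(j) = (4 + j)/(-20 + j)
r(-18)*u(R) + 205 = ((4 - 18)/(-20 - 18))*3 + 205 = (-14/(-38))*3 + 205 = -1/38*(-14)*3 + 205 = (7/19)*3 + 205 = 21/19 + 205 = 3916/19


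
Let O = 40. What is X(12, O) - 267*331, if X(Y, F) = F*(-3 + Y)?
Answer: -88017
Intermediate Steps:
X(12, O) - 267*331 = 40*(-3 + 12) - 267*331 = 40*9 - 88377 = 360 - 88377 = -88017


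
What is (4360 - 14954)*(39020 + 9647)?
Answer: -515578198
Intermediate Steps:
(4360 - 14954)*(39020 + 9647) = -10594*48667 = -515578198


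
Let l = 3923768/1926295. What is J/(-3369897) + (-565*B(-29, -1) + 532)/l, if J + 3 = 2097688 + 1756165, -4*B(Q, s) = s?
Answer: 10085596350917045/52890776047584 ≈ 190.69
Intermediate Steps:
B(Q, s) = -s/4
J = 3853850 (J = -3 + (2097688 + 1756165) = -3 + 3853853 = 3853850)
l = 3923768/1926295 (l = 3923768*(1/1926295) = 3923768/1926295 ≈ 2.0369)
J/(-3369897) + (-565*B(-29, -1) + 532)/l = 3853850/(-3369897) + (-(-565)*(-1)/4 + 532)/(3923768/1926295) = 3853850*(-1/3369897) + (-565*¼ + 532)*(1926295/3923768) = -3853850/3369897 + (-565/4 + 532)*(1926295/3923768) = -3853850/3369897 + (1563/4)*(1926295/3923768) = -3853850/3369897 + 3010799085/15695072 = 10085596350917045/52890776047584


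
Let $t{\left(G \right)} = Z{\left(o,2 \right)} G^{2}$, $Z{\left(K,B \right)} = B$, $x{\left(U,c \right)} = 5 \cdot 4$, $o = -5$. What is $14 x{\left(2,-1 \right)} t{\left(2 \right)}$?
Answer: $2240$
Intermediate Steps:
$x{\left(U,c \right)} = 20$
$t{\left(G \right)} = 2 G^{2}$
$14 x{\left(2,-1 \right)} t{\left(2 \right)} = 14 \cdot 20 \cdot 2 \cdot 2^{2} = 280 \cdot 2 \cdot 4 = 280 \cdot 8 = 2240$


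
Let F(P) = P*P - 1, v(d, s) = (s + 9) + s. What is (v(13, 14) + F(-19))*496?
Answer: 196912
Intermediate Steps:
v(d, s) = 9 + 2*s (v(d, s) = (9 + s) + s = 9 + 2*s)
F(P) = -1 + P² (F(P) = P² - 1 = -1 + P²)
(v(13, 14) + F(-19))*496 = ((9 + 2*14) + (-1 + (-19)²))*496 = ((9 + 28) + (-1 + 361))*496 = (37 + 360)*496 = 397*496 = 196912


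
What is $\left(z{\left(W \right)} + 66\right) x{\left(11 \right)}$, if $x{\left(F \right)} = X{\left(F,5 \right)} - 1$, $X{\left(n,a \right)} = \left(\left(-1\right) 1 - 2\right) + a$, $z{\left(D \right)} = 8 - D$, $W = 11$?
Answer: $63$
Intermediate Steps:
$X{\left(n,a \right)} = -3 + a$ ($X{\left(n,a \right)} = \left(-1 - 2\right) + a = -3 + a$)
$x{\left(F \right)} = 1$ ($x{\left(F \right)} = \left(-3 + 5\right) - 1 = 2 - 1 = 1$)
$\left(z{\left(W \right)} + 66\right) x{\left(11 \right)} = \left(\left(8 - 11\right) + 66\right) 1 = \left(-3 + 66\right) 1 = 63 \cdot 1 = 63$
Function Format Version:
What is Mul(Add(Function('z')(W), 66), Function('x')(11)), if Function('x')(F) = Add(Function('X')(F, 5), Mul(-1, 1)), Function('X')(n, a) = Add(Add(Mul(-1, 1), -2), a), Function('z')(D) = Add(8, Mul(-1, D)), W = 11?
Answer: 63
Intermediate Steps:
Function('X')(n, a) = Add(-3, a) (Function('X')(n, a) = Add(Add(-1, -2), a) = Add(-3, a))
Function('x')(F) = 1 (Function('x')(F) = Add(Add(-3, 5), Mul(-1, 1)) = Add(2, -1) = 1)
Mul(Add(Function('z')(W), 66), Function('x')(11)) = Mul(Add(Add(8, Mul(-1, 11)), 66), 1) = Mul(Add(Add(8, -11), 66), 1) = Mul(Add(-3, 66), 1) = Mul(63, 1) = 63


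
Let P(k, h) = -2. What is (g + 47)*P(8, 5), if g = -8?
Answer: -78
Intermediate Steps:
(g + 47)*P(8, 5) = (-8 + 47)*(-2) = 39*(-2) = -78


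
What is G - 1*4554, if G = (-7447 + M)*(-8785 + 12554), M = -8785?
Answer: -61182962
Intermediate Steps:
G = -61178408 (G = (-7447 - 8785)*(-8785 + 12554) = -16232*3769 = -61178408)
G - 1*4554 = -61178408 - 1*4554 = -61178408 - 4554 = -61182962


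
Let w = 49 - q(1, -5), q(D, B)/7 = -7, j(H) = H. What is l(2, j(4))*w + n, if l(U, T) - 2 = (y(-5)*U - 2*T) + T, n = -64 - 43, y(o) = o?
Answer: -1283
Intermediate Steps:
q(D, B) = -49 (q(D, B) = 7*(-7) = -49)
n = -107
l(U, T) = 2 - T - 5*U (l(U, T) = 2 + ((-5*U - 2*T) + T) = 2 + (-T - 5*U) = 2 - T - 5*U)
w = 98 (w = 49 - 1*(-49) = 49 + 49 = 98)
l(2, j(4))*w + n = (2 - 1*4 - 5*2)*98 - 107 = (2 - 4 - 10)*98 - 107 = -12*98 - 107 = -1176 - 107 = -1283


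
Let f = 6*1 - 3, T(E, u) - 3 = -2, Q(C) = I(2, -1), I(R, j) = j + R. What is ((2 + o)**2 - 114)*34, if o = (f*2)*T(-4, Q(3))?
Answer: -1700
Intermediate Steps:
I(R, j) = R + j
Q(C) = 1 (Q(C) = 2 - 1 = 1)
T(E, u) = 1 (T(E, u) = 3 - 2 = 1)
f = 3 (f = 6 - 3 = 3)
o = 6 (o = (3*2)*1 = 6*1 = 6)
((2 + o)**2 - 114)*34 = ((2 + 6)**2 - 114)*34 = (8**2 - 114)*34 = (64 - 114)*34 = -50*34 = -1700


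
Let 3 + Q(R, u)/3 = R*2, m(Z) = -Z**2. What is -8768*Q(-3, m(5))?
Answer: 236736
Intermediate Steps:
Q(R, u) = -9 + 6*R (Q(R, u) = -9 + 3*(R*2) = -9 + 3*(2*R) = -9 + 6*R)
-8768*Q(-3, m(5)) = -8768*(-9 + 6*(-3)) = -8768*(-9 - 18) = -8768*(-27) = 236736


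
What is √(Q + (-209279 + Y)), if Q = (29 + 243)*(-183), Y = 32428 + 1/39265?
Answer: I*√349399961931810/39265 ≈ 476.05*I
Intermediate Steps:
Y = 1273285421/39265 (Y = 32428 + 1/39265 = 1273285421/39265 ≈ 32428.)
Q = -49776 (Q = 272*(-183) = -49776)
√(Q + (-209279 + Y)) = √(-49776 + (-209279 + 1273285421/39265)) = √(-49776 - 6944054514/39265) = √(-8898509154/39265) = I*√349399961931810/39265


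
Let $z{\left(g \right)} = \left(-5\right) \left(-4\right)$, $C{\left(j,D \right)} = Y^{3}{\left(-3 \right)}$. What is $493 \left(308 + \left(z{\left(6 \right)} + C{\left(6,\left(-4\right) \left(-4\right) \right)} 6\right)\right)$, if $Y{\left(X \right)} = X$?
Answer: $81838$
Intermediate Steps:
$C{\left(j,D \right)} = -27$ ($C{\left(j,D \right)} = \left(-3\right)^{3} = -27$)
$z{\left(g \right)} = 20$
$493 \left(308 + \left(z{\left(6 \right)} + C{\left(6,\left(-4\right) \left(-4\right) \right)} 6\right)\right) = 493 \left(308 + \left(20 - 162\right)\right) = 493 \left(308 - 142\right) = 493 \cdot 166 = 81838$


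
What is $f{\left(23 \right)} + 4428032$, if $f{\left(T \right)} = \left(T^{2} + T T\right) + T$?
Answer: $4429113$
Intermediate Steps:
$f{\left(T \right)} = T + 2 T^{2}$ ($f{\left(T \right)} = \left(T^{2} + T^{2}\right) + T = 2 T^{2} + T = T + 2 T^{2}$)
$f{\left(23 \right)} + 4428032 = 23 \left(1 + 2 \cdot 23\right) + 4428032 = 23 \left(1 + 46\right) + 4428032 = 23 \cdot 47 + 4428032 = 1081 + 4428032 = 4429113$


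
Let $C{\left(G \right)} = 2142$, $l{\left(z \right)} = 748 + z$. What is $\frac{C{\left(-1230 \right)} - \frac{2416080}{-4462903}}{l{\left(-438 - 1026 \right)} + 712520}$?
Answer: $\frac{1593659051}{529452034502} \approx 0.00301$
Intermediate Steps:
$\frac{C{\left(-1230 \right)} - \frac{2416080}{-4462903}}{l{\left(-438 - 1026 \right)} + 712520} = \frac{2142 - \frac{2416080}{-4462903}}{\left(748 - 1464\right) + 712520} = \frac{2142 - - \frac{2416080}{4462903}}{\left(748 - 1464\right) + 712520} = \frac{2142 + \frac{2416080}{4462903}}{\left(748 - 1464\right) + 712520} = \frac{9561954306}{4462903 \left(-716 + 712520\right)} = \frac{9561954306}{4462903 \cdot 711804} = \frac{9561954306}{4462903} \cdot \frac{1}{711804} = \frac{1593659051}{529452034502}$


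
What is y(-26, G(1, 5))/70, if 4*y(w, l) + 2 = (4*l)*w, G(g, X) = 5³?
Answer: -6501/140 ≈ -46.436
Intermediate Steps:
G(g, X) = 125
y(w, l) = -½ + l*w (y(w, l) = -½ + ((4*l)*w)/4 = -½ + (4*l*w)/4 = -½ + l*w)
y(-26, G(1, 5))/70 = (-½ + 125*(-26))/70 = (-½ - 3250)*(1/70) = -6501/2*1/70 = -6501/140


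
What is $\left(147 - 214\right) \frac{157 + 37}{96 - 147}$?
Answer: $\frac{12998}{51} \approx 254.86$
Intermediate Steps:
$\left(147 - 214\right) \frac{157 + 37}{96 - 147} = - 67 \frac{194}{-51} = - 67 \cdot 194 \left(- \frac{1}{51}\right) = \left(-67\right) \left(- \frac{194}{51}\right) = \frac{12998}{51}$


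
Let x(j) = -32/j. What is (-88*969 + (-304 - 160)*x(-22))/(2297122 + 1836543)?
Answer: -945416/45470315 ≈ -0.020792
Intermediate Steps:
(-88*969 + (-304 - 160)*x(-22))/(2297122 + 1836543) = (-88*969 + (-304 - 160)*(-32/(-22)))/(2297122 + 1836543) = (-85272 - (-14848)*(-1)/22)/4133665 = (-85272 - 464*16/11)*(1/4133665) = (-85272 - 7424/11)*(1/4133665) = -945416/11*1/4133665 = -945416/45470315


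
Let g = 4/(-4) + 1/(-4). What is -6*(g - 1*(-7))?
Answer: -69/2 ≈ -34.500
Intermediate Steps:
g = -5/4 (g = 4*(-¼) + 1*(-¼) = -1 - ¼ = -5/4 ≈ -1.2500)
-6*(g - 1*(-7)) = -6*(-5/4 - 1*(-7)) = -6*(-5/4 + 7) = -6*23/4 = -69/2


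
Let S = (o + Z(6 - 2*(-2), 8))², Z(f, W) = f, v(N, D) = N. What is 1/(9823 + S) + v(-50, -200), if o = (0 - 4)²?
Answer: -524949/10499 ≈ -50.000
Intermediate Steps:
o = 16 (o = (-4)² = 16)
S = 676 (S = (16 + (6 - 2*(-2)))² = (16 + (6 + 4))² = (16 + 10)² = 26² = 676)
1/(9823 + S) + v(-50, -200) = 1/(9823 + 676) - 50 = 1/10499 - 50 = -524949/10499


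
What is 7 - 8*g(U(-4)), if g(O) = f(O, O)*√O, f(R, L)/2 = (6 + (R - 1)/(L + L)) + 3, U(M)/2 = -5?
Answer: 7 - 764*I*√10/5 ≈ 7.0 - 483.2*I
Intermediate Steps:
U(M) = -10 (U(M) = 2*(-5) = -10)
f(R, L) = 18 + (-1 + R)/L (f(R, L) = 2*((6 + (R - 1)/(L + L)) + 3) = 2*((6 + (-1 + R)/((2*L))) + 3) = 2*((6 + (-1 + R)*(1/(2*L))) + 3) = 2*((6 + (-1 + R)/(2*L)) + 3) = 2*(9 + (-1 + R)/(2*L)) = 18 + (-1 + R)/L)
g(O) = (-1 + 19*O)/√O (g(O) = ((-1 + O + 18*O)/O)*√O = ((-1 + 19*O)/O)*√O = (-1 + 19*O)/√O)
7 - 8*g(U(-4)) = 7 - 8*(-1 + 19*(-10))/√(-10) = 7 - 8*(-I*√10/10)*(-1 - 190) = 7 - 8*(-I*√10/10)*(-191) = 7 - 764*I*√10/5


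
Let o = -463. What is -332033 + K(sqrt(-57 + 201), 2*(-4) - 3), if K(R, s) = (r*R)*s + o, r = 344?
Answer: -377904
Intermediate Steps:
K(R, s) = -463 + 344*R*s (K(R, s) = (344*R)*s - 463 = 344*R*s - 463 = -463 + 344*R*s)
-332033 + K(sqrt(-57 + 201), 2*(-4) - 3) = -332033 + (-463 + 344*sqrt(-57 + 201)*(2*(-4) - 3)) = -332033 + (-463 + 344*sqrt(144)*(-8 - 3)) = -332033 + (-463 + 344*12*(-11)) = -332033 + (-463 - 45408) = -332033 - 45871 = -377904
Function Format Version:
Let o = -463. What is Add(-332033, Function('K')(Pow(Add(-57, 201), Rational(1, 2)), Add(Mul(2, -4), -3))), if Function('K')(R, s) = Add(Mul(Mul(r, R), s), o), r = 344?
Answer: -377904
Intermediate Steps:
Function('K')(R, s) = Add(-463, Mul(344, R, s)) (Function('K')(R, s) = Add(Mul(Mul(344, R), s), -463) = Add(Mul(344, R, s), -463) = Add(-463, Mul(344, R, s)))
Add(-332033, Function('K')(Pow(Add(-57, 201), Rational(1, 2)), Add(Mul(2, -4), -3))) = Add(-332033, Add(-463, Mul(344, Pow(Add(-57, 201), Rational(1, 2)), Add(Mul(2, -4), -3)))) = Add(-332033, Add(-463, Mul(344, Pow(144, Rational(1, 2)), Add(-8, -3)))) = Add(-332033, Add(-463, Mul(344, 12, -11))) = Add(-332033, Add(-463, -45408)) = Add(-332033, -45871) = -377904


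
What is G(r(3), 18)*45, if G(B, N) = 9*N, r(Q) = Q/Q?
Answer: 7290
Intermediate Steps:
r(Q) = 1
G(r(3), 18)*45 = (9*18)*45 = 162*45 = 7290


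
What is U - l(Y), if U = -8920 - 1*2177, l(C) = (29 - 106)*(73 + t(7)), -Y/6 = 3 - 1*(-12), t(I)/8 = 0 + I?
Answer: -1164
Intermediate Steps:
t(I) = 8*I (t(I) = 8*(0 + I) = 8*I)
Y = -90 (Y = -6*(3 - 1*(-12)) = -6*(3 + 12) = -6*15 = -90)
l(C) = -9933 (l(C) = (29 - 106)*(73 + 8*7) = -77*(73 + 56) = -77*129 = -9933)
U = -11097 (U = -8920 - 2177 = -11097)
U - l(Y) = -11097 - 1*(-9933) = -11097 + 9933 = -1164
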